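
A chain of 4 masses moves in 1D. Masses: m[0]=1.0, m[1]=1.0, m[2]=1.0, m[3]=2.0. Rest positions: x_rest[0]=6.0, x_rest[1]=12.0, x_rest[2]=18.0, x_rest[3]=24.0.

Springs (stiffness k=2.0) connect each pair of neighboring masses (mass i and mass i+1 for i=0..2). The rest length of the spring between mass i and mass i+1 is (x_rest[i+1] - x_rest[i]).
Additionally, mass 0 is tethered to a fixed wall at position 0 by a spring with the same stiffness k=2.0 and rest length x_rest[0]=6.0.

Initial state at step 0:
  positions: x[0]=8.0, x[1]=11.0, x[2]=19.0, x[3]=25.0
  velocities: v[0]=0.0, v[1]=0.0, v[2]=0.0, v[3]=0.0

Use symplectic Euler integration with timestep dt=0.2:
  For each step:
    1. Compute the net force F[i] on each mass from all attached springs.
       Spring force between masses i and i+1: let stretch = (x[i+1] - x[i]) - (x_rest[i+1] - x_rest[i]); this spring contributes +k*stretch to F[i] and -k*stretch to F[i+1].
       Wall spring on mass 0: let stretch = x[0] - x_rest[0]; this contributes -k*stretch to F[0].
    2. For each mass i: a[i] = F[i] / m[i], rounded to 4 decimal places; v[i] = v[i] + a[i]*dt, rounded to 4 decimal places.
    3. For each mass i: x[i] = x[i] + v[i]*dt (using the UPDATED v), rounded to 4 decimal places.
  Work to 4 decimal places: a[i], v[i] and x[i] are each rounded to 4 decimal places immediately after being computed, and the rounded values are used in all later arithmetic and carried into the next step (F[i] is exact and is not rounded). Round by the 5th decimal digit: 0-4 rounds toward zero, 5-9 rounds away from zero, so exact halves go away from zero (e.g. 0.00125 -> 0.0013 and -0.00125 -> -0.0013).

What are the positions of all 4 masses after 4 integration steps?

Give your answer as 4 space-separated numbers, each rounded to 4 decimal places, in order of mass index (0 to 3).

Step 0: x=[8.0000 11.0000 19.0000 25.0000] v=[0.0000 0.0000 0.0000 0.0000]
Step 1: x=[7.6000 11.4000 18.8400 25.0000] v=[-2.0000 2.0000 -0.8000 0.0000]
Step 2: x=[6.8960 12.0912 18.5776 24.9936] v=[-3.5200 3.4560 -1.3120 -0.0320]
Step 3: x=[6.0559 12.8857 18.3096 24.9706] v=[-4.2003 3.9725 -1.3402 -0.1152]
Step 4: x=[5.2778 13.5677 18.1405 24.9211] v=[-3.8907 3.4101 -0.8454 -0.2474]

Answer: 5.2778 13.5677 18.1405 24.9211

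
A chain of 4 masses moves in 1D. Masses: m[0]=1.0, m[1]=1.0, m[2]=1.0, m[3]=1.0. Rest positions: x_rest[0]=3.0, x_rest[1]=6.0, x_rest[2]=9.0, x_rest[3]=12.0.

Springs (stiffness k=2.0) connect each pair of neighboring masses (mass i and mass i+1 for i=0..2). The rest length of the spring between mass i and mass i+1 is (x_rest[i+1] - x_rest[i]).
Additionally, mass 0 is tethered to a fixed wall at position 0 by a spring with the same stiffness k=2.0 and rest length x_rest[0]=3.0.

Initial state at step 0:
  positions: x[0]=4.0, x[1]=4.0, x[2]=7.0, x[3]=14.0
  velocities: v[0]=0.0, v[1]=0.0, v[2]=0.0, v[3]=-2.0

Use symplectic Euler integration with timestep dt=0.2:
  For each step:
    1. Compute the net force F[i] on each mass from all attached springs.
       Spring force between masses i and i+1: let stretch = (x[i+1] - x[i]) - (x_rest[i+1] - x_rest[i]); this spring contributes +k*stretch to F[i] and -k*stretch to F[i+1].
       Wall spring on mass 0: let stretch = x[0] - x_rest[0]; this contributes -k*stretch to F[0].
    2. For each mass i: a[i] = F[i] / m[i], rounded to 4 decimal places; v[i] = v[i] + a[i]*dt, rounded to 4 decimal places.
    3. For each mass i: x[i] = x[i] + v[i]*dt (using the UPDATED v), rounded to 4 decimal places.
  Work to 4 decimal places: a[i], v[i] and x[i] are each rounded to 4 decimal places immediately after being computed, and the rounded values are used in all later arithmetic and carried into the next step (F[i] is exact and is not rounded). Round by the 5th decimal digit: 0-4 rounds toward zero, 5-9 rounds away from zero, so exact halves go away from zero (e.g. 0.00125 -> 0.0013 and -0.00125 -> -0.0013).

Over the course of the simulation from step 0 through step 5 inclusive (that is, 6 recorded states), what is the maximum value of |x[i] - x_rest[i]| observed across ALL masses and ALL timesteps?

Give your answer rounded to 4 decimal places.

Step 0: x=[4.0000 4.0000 7.0000 14.0000] v=[0.0000 0.0000 0.0000 -2.0000]
Step 1: x=[3.6800 4.2400 7.3200 13.2800] v=[-1.6000 1.2000 1.6000 -3.6000]
Step 2: x=[3.1104 4.6816 7.8704 12.3232] v=[-2.8480 2.2080 2.7520 -4.7840]
Step 3: x=[2.4177 5.2526 8.5219 11.2502] v=[-3.4637 2.8550 3.2576 -5.3651]
Step 4: x=[1.7583 5.8584 9.1301 10.1989] v=[-3.2968 3.0288 3.0412 -5.2564]
Step 5: x=[1.2863 6.3979 9.5621 9.3021] v=[-2.3601 2.6974 2.1600 -4.4839]
Max displacement = 2.6979

Answer: 2.6979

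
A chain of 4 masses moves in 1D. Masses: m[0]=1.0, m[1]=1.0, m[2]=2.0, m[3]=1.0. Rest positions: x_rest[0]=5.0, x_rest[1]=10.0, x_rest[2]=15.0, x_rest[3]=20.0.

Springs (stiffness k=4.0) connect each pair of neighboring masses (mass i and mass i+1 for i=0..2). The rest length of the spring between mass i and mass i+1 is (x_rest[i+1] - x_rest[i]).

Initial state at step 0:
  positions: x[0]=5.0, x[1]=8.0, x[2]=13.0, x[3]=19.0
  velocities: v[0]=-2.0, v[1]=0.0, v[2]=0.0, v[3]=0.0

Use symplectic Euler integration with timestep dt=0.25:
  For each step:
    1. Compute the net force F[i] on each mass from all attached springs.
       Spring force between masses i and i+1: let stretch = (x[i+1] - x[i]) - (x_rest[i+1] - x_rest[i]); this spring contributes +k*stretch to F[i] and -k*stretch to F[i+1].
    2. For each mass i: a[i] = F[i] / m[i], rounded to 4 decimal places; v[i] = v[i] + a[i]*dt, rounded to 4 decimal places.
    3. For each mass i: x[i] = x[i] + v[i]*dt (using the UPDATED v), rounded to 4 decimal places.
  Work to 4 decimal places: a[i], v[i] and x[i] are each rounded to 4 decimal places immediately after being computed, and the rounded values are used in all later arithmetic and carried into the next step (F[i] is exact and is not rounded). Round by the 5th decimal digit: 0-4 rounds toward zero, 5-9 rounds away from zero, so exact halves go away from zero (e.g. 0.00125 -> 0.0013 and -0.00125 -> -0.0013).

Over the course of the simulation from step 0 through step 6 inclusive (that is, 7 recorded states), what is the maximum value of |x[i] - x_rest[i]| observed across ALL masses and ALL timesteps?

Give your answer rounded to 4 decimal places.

Answer: 3.2792

Derivation:
Step 0: x=[5.0000 8.0000 13.0000 19.0000] v=[-2.0000 0.0000 0.0000 0.0000]
Step 1: x=[4.0000 8.5000 13.1250 18.7500] v=[-4.0000 2.0000 0.5000 -1.0000]
Step 2: x=[2.8750 9.0313 13.3750 18.3438] v=[-4.5000 2.1250 1.0000 -1.6250]
Step 3: x=[2.0391 9.1094 13.7032 17.9454] v=[-3.3437 0.3124 1.3126 -1.5938]
Step 4: x=[1.7208 8.5684 13.9874 17.7364] v=[-1.2734 -2.1641 1.1368 -0.8360]
Step 5: x=[1.8644 7.6702 14.0629 17.8402] v=[0.5742 -3.5927 0.3018 0.4150]
Step 6: x=[2.2094 6.9188 13.8114 18.2496] v=[1.3800 -3.0058 -1.0059 1.6377]
Max displacement = 3.2792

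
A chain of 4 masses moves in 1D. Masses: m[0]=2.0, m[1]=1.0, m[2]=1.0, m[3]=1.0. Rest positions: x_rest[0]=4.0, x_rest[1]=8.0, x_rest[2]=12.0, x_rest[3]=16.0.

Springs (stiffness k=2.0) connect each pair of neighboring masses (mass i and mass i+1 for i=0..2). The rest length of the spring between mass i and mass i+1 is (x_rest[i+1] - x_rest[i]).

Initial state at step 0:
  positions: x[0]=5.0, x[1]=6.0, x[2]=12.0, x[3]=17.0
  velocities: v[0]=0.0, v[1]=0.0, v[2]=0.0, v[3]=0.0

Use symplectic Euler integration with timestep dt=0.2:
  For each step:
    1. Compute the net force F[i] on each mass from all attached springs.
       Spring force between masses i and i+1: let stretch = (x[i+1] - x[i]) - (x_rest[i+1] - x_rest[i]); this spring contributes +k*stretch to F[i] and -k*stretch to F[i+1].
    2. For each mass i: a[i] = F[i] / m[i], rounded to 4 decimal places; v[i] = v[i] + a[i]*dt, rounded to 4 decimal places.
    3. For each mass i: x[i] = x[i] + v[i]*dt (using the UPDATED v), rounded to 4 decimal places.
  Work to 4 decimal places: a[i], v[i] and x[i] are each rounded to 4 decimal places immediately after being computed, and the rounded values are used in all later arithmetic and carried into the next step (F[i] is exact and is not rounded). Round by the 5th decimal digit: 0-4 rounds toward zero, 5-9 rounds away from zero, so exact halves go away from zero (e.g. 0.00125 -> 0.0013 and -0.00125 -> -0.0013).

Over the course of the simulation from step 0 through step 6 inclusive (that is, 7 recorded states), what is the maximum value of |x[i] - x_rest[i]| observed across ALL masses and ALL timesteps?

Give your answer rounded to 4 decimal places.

Step 0: x=[5.0000 6.0000 12.0000 17.0000] v=[0.0000 0.0000 0.0000 0.0000]
Step 1: x=[4.8800 6.4000 11.9200 16.9200] v=[-0.6000 2.0000 -0.4000 -0.4000]
Step 2: x=[4.6608 7.1200 11.7984 16.7600] v=[-1.0960 3.6000 -0.6080 -0.8000]
Step 3: x=[4.3800 8.0175 11.6995 16.5231] v=[-1.4042 4.4877 -0.4947 -1.1846]
Step 4: x=[4.0847 8.9186 11.6919 16.2203] v=[-1.4767 4.5055 -0.0381 -1.5140]
Step 5: x=[3.8227 9.6549 11.8247 15.8752] v=[-1.3099 3.6813 0.6639 -1.7254]
Step 6: x=[3.6340 10.0982 12.1079 15.5261] v=[-0.9435 2.2163 1.4162 -1.7456]
Max displacement = 2.0982

Answer: 2.0982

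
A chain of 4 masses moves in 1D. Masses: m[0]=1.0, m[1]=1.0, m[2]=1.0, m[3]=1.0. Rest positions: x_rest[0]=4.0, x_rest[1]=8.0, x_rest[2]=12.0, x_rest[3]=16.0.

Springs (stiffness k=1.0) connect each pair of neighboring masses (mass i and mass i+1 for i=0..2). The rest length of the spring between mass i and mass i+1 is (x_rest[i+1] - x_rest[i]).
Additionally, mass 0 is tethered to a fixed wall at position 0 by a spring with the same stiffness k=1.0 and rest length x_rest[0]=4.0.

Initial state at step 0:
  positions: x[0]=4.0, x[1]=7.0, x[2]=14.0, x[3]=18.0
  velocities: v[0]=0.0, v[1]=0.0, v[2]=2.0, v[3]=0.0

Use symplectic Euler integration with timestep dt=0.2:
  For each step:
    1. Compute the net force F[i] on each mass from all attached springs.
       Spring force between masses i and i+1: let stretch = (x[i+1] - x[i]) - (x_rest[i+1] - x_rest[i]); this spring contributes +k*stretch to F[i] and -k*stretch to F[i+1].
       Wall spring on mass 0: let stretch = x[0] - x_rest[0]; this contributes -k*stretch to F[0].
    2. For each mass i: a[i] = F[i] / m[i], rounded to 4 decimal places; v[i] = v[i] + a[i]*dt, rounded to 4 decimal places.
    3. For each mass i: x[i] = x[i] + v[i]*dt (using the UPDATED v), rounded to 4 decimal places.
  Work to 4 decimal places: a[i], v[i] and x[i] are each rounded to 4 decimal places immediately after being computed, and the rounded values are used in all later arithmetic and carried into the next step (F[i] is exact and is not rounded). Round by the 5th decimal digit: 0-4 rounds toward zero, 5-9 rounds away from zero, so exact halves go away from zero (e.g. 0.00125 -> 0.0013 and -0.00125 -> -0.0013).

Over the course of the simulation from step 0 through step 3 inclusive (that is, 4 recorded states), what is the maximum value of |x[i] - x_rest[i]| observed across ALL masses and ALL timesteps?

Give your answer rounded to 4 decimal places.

Step 0: x=[4.0000 7.0000 14.0000 18.0000] v=[0.0000 0.0000 2.0000 0.0000]
Step 1: x=[3.9600 7.1600 14.2800 18.0000] v=[-0.2000 0.8000 1.4000 0.0000]
Step 2: x=[3.8896 7.4768 14.4240 18.0112] v=[-0.3520 1.5840 0.7200 0.0560]
Step 3: x=[3.8071 7.9280 14.4336 18.0389] v=[-0.4125 2.2560 0.0480 0.1386]
Max displacement = 2.4336

Answer: 2.4336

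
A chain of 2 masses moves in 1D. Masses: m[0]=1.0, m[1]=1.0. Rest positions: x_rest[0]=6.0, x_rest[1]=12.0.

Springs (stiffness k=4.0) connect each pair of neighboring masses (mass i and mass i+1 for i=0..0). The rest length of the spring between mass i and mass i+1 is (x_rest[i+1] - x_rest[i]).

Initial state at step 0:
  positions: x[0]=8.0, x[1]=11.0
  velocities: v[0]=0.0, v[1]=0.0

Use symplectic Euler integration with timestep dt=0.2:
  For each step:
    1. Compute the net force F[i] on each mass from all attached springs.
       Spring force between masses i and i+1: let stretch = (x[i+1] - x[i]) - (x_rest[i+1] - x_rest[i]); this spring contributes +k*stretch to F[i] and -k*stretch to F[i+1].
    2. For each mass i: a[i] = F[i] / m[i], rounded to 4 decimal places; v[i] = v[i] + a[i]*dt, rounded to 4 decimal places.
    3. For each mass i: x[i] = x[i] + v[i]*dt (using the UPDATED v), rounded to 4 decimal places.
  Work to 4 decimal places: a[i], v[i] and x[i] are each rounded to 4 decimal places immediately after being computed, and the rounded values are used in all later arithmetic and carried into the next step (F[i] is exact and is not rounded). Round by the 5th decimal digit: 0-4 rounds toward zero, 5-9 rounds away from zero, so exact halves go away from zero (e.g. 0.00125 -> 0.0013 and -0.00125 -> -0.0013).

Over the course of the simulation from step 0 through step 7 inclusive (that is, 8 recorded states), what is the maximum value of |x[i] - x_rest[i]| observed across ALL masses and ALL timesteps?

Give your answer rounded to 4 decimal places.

Answer: 2.0638

Derivation:
Step 0: x=[8.0000 11.0000] v=[0.0000 0.0000]
Step 1: x=[7.5200 11.4800] v=[-2.4000 2.4000]
Step 2: x=[6.7136 12.2864] v=[-4.0320 4.0320]
Step 3: x=[5.8388 13.1612] v=[-4.3738 4.3738]
Step 4: x=[5.1756 13.8244] v=[-3.3159 3.3159]
Step 5: x=[4.9362 14.0638] v=[-1.1969 1.1969]
Step 6: x=[5.1972 13.8028] v=[1.3052 -1.3052]
Step 7: x=[5.8751 13.1249] v=[3.3897 -3.3897]
Max displacement = 2.0638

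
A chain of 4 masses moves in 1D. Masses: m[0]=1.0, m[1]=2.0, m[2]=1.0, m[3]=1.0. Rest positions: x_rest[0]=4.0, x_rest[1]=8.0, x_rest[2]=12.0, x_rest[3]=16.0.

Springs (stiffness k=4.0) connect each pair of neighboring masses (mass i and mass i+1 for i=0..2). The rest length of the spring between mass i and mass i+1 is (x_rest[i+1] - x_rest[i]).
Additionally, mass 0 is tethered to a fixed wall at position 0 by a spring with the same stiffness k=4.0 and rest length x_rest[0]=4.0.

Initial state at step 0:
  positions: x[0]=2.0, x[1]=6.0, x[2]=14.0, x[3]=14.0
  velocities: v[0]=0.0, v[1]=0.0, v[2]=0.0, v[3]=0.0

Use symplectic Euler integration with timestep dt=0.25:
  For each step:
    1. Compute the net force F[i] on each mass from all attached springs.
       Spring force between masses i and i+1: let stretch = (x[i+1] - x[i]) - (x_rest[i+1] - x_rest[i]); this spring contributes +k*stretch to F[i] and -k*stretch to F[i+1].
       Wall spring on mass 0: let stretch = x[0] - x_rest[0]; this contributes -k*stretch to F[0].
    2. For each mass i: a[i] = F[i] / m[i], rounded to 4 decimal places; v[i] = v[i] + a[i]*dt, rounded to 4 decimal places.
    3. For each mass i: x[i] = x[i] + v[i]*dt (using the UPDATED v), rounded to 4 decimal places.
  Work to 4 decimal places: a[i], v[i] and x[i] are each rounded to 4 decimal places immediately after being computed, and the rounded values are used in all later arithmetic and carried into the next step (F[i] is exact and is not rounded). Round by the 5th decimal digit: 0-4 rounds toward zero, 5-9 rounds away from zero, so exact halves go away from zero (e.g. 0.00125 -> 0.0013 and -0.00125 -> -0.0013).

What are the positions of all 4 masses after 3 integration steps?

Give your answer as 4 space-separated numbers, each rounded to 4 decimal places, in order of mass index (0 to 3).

Step 0: x=[2.0000 6.0000 14.0000 14.0000] v=[0.0000 0.0000 0.0000 0.0000]
Step 1: x=[2.5000 6.5000 12.0000 15.0000] v=[2.0000 2.0000 -8.0000 4.0000]
Step 2: x=[3.3750 7.1875 9.3750 16.2500] v=[3.5000 2.7500 -10.5000 5.0000]
Step 3: x=[4.3594 7.6719 7.9219 16.7813] v=[3.9375 1.9375 -5.8125 2.1250]

Answer: 4.3594 7.6719 7.9219 16.7813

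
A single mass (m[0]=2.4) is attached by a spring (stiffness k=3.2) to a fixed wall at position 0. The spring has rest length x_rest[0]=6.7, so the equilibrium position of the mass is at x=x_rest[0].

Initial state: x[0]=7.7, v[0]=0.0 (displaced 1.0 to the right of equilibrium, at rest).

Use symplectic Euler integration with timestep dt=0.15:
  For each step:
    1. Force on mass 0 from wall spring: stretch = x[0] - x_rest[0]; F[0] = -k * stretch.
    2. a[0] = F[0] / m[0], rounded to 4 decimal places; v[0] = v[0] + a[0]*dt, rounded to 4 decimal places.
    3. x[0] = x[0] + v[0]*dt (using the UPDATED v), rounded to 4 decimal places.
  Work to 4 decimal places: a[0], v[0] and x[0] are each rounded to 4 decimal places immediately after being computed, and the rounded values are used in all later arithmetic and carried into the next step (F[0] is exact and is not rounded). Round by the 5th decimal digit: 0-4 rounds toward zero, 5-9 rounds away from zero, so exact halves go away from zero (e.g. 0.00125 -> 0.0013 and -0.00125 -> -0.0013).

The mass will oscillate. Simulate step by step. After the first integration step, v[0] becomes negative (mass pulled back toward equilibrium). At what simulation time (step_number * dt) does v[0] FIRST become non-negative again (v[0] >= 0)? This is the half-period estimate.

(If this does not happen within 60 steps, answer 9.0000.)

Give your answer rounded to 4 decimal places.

Answer: 2.8500

Derivation:
Step 0: x=[7.7000] v=[0.0000]
Step 1: x=[7.6700] v=[-0.2000]
Step 2: x=[7.6109] v=[-0.3940]
Step 3: x=[7.5245] v=[-0.5762]
Step 4: x=[7.4133] v=[-0.7411]
Step 5: x=[7.2807] v=[-0.8838]
Step 6: x=[7.1307] v=[-0.9999]
Step 7: x=[6.9678] v=[-1.0860]
Step 8: x=[6.7969] v=[-1.1396]
Step 9: x=[6.6231] v=[-1.1590]
Step 10: x=[6.4516] v=[-1.1436]
Step 11: x=[6.2875] v=[-1.0939]
Step 12: x=[6.1358] v=[-1.0114]
Step 13: x=[6.0010] v=[-0.8986]
Step 14: x=[5.8872] v=[-0.7588]
Step 15: x=[5.7978] v=[-0.5962]
Step 16: x=[5.7354] v=[-0.4158]
Step 17: x=[5.7020] v=[-0.2229]
Step 18: x=[5.6985] v=[-0.0233]
Step 19: x=[5.7251] v=[0.1770]
First v>=0 after going negative at step 19, time=2.8500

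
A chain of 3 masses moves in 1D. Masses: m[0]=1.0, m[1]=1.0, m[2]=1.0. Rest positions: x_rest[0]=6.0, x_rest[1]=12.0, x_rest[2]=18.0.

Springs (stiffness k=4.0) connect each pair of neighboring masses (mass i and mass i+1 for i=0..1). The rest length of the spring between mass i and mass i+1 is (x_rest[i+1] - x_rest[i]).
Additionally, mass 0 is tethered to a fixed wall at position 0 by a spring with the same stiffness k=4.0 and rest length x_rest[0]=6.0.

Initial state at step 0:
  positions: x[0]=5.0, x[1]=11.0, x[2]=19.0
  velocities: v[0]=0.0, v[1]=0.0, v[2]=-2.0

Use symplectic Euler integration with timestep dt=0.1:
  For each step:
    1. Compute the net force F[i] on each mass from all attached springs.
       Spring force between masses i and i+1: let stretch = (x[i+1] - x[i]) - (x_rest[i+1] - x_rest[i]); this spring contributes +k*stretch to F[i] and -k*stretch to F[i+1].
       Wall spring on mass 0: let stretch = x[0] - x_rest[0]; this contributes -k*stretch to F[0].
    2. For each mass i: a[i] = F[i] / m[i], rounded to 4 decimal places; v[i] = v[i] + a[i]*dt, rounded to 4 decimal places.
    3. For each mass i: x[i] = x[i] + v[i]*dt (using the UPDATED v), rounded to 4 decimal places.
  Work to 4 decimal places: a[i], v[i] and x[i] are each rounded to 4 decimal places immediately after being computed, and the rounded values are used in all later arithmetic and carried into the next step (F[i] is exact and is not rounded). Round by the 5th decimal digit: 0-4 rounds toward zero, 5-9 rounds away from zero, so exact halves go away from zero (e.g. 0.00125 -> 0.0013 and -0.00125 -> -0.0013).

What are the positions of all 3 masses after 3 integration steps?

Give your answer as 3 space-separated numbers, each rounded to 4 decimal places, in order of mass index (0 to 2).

Step 0: x=[5.0000 11.0000 19.0000] v=[0.0000 0.0000 -2.0000]
Step 1: x=[5.0400 11.0800 18.7200] v=[0.4000 0.8000 -2.8000]
Step 2: x=[5.1200 11.2240 18.3744] v=[0.8000 1.4400 -3.4560]
Step 3: x=[5.2394 11.4099 17.9828] v=[1.1936 1.8586 -3.9162]

Answer: 5.2394 11.4099 17.9828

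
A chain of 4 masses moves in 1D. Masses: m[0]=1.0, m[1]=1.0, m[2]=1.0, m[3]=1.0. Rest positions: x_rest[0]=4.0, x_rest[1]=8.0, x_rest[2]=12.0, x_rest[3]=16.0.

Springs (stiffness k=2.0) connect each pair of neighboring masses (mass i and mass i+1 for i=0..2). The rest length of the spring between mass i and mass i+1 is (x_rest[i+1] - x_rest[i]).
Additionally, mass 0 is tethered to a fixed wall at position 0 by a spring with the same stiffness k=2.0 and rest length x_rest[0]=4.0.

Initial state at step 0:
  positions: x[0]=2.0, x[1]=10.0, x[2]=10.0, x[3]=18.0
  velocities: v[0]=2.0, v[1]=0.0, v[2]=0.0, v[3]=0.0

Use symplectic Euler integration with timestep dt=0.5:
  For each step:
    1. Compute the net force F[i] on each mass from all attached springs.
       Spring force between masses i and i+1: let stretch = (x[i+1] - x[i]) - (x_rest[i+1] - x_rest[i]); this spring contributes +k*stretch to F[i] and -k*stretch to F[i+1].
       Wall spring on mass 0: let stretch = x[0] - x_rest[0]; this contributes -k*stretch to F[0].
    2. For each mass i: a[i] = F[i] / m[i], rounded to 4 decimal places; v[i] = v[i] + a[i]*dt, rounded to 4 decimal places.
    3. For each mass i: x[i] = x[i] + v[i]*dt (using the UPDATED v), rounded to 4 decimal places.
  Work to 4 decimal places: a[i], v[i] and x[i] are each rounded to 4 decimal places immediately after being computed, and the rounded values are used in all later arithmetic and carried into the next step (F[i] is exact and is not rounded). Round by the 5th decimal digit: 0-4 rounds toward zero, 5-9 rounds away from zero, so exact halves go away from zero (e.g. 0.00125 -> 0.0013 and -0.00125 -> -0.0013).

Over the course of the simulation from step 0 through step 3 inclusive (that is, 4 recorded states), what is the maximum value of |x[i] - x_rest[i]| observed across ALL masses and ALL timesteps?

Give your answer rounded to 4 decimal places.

Answer: 3.0000

Derivation:
Step 0: x=[2.0000 10.0000 10.0000 18.0000] v=[2.0000 0.0000 0.0000 0.0000]
Step 1: x=[6.0000 6.0000 14.0000 16.0000] v=[8.0000 -8.0000 8.0000 -4.0000]
Step 2: x=[7.0000 6.0000 15.0000 15.0000] v=[2.0000 0.0000 2.0000 -2.0000]
Step 3: x=[4.0000 11.0000 11.5000 16.0000] v=[-6.0000 10.0000 -7.0000 2.0000]
Max displacement = 3.0000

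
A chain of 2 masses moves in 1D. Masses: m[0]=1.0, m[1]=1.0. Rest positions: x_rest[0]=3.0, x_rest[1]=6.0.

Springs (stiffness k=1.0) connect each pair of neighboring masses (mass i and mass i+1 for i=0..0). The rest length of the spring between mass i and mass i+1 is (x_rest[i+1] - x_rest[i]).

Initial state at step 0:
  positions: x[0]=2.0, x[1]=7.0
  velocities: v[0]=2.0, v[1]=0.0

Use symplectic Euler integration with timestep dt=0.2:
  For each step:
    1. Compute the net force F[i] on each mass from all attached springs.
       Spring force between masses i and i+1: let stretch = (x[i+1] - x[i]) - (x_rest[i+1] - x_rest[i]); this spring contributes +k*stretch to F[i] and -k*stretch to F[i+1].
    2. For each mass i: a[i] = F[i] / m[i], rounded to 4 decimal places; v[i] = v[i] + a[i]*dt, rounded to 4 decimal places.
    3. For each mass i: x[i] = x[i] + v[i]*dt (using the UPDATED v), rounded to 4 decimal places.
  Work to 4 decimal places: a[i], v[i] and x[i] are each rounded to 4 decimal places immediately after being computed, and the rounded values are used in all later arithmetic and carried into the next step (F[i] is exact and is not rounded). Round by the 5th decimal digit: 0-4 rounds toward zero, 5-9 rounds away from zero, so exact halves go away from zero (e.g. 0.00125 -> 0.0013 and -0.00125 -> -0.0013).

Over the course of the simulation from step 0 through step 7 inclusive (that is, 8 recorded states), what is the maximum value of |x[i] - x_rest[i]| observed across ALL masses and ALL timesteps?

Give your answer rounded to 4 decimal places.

Step 0: x=[2.0000 7.0000] v=[2.0000 0.0000]
Step 1: x=[2.4800 6.9200] v=[2.4000 -0.4000]
Step 2: x=[3.0176 6.7824] v=[2.6880 -0.6880]
Step 3: x=[3.5858 6.6142] v=[2.8410 -0.8410]
Step 4: x=[4.1551 6.4449] v=[2.8467 -0.8467]
Step 5: x=[4.6960 6.3040] v=[2.7047 -0.7047]
Step 6: x=[5.1813 6.2187] v=[2.4263 -0.4263]
Step 7: x=[5.5881 6.2119] v=[2.0338 -0.0338]
Max displacement = 2.5881

Answer: 2.5881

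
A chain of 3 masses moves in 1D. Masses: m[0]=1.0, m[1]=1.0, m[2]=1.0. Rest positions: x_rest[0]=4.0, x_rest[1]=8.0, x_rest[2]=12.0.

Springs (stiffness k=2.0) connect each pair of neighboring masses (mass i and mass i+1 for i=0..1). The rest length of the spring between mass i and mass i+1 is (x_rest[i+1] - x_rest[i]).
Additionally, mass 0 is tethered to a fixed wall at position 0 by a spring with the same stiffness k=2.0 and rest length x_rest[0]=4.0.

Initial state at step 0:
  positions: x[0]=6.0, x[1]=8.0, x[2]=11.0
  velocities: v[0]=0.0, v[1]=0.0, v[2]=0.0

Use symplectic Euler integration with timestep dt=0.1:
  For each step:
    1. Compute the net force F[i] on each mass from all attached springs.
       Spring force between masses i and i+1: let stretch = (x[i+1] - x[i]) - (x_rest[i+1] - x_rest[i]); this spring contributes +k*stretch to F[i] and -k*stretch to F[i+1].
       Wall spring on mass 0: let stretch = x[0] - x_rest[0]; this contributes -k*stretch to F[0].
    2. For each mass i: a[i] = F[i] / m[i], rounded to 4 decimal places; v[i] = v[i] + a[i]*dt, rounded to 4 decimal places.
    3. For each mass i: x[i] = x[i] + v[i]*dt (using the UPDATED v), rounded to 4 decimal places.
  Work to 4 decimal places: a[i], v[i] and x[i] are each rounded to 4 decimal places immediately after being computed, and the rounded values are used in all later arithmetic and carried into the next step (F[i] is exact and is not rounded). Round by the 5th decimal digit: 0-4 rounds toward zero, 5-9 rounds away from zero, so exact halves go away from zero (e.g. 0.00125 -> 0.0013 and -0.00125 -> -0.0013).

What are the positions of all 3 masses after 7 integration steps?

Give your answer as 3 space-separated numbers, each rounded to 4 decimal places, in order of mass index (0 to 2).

Step 0: x=[6.0000 8.0000 11.0000] v=[0.0000 0.0000 0.0000]
Step 1: x=[5.9200 8.0200 11.0200] v=[-0.8000 0.2000 0.2000]
Step 2: x=[5.7636 8.0580 11.0600] v=[-1.5640 0.3800 0.4000]
Step 3: x=[5.5378 8.1102 11.1200] v=[-2.2578 0.5215 0.5996]
Step 4: x=[5.2527 8.1711 11.1998] v=[-2.8509 0.6090 0.7976]
Step 5: x=[4.9209 8.2342 11.2990] v=[-3.3178 0.6311 0.9919]
Step 6: x=[4.5570 8.2923 11.4169] v=[-3.6393 0.5814 1.1789]
Step 7: x=[4.1766 8.3382 11.5523] v=[-3.8036 0.4593 1.3540]

Answer: 4.1766 8.3382 11.5523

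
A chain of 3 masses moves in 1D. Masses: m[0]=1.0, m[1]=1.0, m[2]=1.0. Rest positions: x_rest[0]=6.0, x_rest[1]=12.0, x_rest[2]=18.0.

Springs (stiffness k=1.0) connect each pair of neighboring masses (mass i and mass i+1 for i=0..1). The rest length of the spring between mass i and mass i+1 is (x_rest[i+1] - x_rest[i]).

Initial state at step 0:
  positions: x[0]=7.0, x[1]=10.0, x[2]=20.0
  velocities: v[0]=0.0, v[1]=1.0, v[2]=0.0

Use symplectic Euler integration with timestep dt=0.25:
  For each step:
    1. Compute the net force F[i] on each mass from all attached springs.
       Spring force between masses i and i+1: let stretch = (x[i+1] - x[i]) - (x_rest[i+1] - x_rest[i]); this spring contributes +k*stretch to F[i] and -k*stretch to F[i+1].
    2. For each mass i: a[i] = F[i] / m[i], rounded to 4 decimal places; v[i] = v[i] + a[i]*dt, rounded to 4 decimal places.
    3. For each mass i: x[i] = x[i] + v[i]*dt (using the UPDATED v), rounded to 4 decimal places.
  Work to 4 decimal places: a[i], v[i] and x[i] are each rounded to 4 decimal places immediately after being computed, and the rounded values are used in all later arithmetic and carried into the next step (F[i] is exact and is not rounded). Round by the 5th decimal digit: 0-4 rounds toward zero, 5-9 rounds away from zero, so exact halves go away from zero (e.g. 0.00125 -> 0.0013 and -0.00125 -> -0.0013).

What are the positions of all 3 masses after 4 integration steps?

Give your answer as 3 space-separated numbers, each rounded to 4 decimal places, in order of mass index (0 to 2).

Answer: 5.7986 13.9709 18.2305

Derivation:
Step 0: x=[7.0000 10.0000 20.0000] v=[0.0000 1.0000 0.0000]
Step 1: x=[6.8125 10.6875 19.7500] v=[-0.7500 2.7500 -1.0000]
Step 2: x=[6.4922 11.6992 19.3086] v=[-1.2813 4.0469 -1.7656]
Step 3: x=[6.1223 12.8611 18.7666] v=[-1.4796 4.6475 -2.1680]
Step 4: x=[5.7986 13.9709 18.2305] v=[-1.2949 4.4392 -2.1444]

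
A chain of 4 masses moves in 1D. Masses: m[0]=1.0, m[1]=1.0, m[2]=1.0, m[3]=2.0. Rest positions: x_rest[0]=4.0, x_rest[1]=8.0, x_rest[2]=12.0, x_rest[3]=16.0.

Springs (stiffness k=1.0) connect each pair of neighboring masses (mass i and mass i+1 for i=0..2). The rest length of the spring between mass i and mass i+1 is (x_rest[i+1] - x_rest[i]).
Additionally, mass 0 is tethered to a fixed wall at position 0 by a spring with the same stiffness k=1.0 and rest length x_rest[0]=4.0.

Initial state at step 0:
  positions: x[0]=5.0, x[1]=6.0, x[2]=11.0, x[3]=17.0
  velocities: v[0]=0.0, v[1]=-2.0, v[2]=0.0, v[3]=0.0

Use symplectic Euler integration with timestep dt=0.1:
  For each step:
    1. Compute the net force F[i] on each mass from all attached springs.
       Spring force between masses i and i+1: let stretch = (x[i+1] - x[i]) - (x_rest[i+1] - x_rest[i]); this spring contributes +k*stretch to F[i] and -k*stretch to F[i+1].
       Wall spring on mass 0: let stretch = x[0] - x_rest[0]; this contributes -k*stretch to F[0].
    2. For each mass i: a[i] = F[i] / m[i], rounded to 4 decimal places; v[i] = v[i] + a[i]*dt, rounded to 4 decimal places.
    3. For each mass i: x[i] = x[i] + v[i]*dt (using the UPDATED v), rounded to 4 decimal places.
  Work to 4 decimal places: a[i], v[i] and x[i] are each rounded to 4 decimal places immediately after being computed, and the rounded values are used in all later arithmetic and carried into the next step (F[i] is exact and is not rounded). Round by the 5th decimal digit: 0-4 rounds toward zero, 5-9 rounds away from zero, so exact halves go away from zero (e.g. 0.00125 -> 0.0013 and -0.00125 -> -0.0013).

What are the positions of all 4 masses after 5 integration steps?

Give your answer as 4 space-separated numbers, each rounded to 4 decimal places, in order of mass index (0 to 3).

Answer: 4.4027 5.6400 11.1148 16.8534

Derivation:
Step 0: x=[5.0000 6.0000 11.0000 17.0000] v=[0.0000 -2.0000 0.0000 0.0000]
Step 1: x=[4.9600 5.8400 11.0100 16.9900] v=[-0.4000 -1.6000 0.1000 -0.1000]
Step 2: x=[4.8792 5.7229 11.0281 16.9701] v=[-0.8080 -1.1710 0.1810 -0.1990]
Step 3: x=[4.7580 5.6504 11.0526 16.9405] v=[-1.2116 -0.7249 0.2447 -0.2961]
Step 4: x=[4.5982 5.6230 11.0819 16.9015] v=[-1.5982 -0.2739 0.2933 -0.3905]
Step 5: x=[4.4027 5.6400 11.1148 16.8534] v=[-1.9555 0.1695 0.3294 -0.4815]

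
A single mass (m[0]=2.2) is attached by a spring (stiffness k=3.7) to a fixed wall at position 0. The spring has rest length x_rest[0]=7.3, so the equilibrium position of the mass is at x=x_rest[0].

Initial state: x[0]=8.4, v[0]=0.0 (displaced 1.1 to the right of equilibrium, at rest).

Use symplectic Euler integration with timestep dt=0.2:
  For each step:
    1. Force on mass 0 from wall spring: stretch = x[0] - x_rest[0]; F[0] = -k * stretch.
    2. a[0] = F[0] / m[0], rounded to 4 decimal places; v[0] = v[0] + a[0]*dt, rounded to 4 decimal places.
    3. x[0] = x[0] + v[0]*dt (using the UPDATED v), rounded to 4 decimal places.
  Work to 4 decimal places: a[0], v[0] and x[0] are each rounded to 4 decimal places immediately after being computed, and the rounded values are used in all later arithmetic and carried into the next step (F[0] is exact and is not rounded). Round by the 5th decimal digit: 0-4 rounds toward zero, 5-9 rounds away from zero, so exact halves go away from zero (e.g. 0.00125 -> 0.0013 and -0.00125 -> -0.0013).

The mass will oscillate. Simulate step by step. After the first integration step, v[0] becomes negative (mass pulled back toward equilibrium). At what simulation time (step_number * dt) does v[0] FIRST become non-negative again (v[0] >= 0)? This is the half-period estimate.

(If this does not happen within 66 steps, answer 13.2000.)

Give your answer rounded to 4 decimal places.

Step 0: x=[8.4000] v=[0.0000]
Step 1: x=[8.3260] v=[-0.3700]
Step 2: x=[8.1830] v=[-0.7151]
Step 3: x=[7.9806] v=[-1.0121]
Step 4: x=[7.7324] v=[-1.2410]
Step 5: x=[7.4551] v=[-1.3864]
Step 6: x=[7.1674] v=[-1.4386]
Step 7: x=[6.8886] v=[-1.3940]
Step 8: x=[6.6375] v=[-1.2556]
Step 9: x=[6.4309] v=[-1.0328]
Step 10: x=[6.2828] v=[-0.7405]
Step 11: x=[6.2031] v=[-0.3984]
Step 12: x=[6.1972] v=[-0.0294]
Step 13: x=[6.2655] v=[0.3415]
First v>=0 after going negative at step 13, time=2.6000

Answer: 2.6000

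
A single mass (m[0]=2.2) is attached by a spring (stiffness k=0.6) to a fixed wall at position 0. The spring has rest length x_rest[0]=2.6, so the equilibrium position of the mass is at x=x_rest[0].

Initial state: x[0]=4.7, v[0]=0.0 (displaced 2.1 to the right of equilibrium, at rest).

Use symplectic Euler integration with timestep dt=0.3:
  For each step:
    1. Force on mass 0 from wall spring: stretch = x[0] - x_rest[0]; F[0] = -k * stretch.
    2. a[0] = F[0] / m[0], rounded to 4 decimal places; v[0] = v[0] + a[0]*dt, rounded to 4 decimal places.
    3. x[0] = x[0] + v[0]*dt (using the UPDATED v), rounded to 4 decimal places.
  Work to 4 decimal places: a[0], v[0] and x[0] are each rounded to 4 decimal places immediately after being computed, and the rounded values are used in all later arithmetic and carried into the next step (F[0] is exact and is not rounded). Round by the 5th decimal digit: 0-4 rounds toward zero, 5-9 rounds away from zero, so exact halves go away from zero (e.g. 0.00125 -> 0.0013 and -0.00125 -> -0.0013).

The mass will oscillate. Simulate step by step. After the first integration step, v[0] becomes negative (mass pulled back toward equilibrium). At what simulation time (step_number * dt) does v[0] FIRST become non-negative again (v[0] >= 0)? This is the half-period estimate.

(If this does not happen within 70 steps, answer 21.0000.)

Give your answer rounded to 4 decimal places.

Answer: 6.3000

Derivation:
Step 0: x=[4.7000] v=[0.0000]
Step 1: x=[4.6485] v=[-0.1718]
Step 2: x=[4.5467] v=[-0.3394]
Step 3: x=[4.3971] v=[-0.4987]
Step 4: x=[4.2034] v=[-0.6457]
Step 5: x=[3.9703] v=[-0.7769]
Step 6: x=[3.7036] v=[-0.8890]
Step 7: x=[3.4098] v=[-0.9793]
Step 8: x=[3.0961] v=[-1.0456]
Step 9: x=[2.7702] v=[-1.0862]
Step 10: x=[2.4402] v=[-1.1001]
Step 11: x=[2.1141] v=[-1.0870]
Step 12: x=[1.7999] v=[-1.0473]
Step 13: x=[1.5054] v=[-0.9818]
Step 14: x=[1.2377] v=[-0.8923]
Step 15: x=[1.0034] v=[-0.7809]
Step 16: x=[0.8083] v=[-0.6503]
Step 17: x=[0.6572] v=[-0.5037]
Step 18: x=[0.5538] v=[-0.3447]
Step 19: x=[0.5006] v=[-0.1773]
Step 20: x=[0.4990] v=[-0.0055]
Step 21: x=[0.5489] v=[0.1664]
First v>=0 after going negative at step 21, time=6.3000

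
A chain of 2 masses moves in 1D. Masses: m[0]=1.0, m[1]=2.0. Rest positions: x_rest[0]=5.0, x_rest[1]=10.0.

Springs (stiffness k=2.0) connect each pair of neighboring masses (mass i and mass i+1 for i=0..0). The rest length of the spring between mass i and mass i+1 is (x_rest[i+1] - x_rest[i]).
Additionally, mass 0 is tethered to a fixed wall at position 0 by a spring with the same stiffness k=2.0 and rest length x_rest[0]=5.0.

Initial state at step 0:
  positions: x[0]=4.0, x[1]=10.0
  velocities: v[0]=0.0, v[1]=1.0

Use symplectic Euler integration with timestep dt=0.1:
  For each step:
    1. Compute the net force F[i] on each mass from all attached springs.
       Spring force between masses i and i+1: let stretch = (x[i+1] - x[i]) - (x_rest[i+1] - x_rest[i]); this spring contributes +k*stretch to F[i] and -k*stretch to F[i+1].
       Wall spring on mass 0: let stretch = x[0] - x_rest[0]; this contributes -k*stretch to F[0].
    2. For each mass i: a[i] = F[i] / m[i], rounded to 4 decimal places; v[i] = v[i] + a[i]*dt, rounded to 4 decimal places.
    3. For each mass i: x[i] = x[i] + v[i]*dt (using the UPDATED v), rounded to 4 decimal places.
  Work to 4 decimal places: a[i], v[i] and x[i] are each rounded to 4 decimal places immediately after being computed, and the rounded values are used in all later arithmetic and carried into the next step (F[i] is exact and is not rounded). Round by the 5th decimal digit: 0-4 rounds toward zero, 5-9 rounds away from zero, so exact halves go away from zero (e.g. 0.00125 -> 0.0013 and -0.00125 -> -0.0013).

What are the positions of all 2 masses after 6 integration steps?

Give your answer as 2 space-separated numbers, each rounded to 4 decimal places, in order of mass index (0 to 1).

Answer: 4.7853 10.3898

Derivation:
Step 0: x=[4.0000 10.0000] v=[0.0000 1.0000]
Step 1: x=[4.0400 10.0900] v=[0.4000 0.9000]
Step 2: x=[4.1202 10.1695] v=[0.8020 0.7950]
Step 3: x=[4.2390 10.2385] v=[1.1878 0.6901]
Step 4: x=[4.3930 10.2975] v=[1.5399 0.5902]
Step 5: x=[4.5772 10.3475] v=[1.8422 0.4998]
Step 6: x=[4.7853 10.3898] v=[2.0808 0.4228]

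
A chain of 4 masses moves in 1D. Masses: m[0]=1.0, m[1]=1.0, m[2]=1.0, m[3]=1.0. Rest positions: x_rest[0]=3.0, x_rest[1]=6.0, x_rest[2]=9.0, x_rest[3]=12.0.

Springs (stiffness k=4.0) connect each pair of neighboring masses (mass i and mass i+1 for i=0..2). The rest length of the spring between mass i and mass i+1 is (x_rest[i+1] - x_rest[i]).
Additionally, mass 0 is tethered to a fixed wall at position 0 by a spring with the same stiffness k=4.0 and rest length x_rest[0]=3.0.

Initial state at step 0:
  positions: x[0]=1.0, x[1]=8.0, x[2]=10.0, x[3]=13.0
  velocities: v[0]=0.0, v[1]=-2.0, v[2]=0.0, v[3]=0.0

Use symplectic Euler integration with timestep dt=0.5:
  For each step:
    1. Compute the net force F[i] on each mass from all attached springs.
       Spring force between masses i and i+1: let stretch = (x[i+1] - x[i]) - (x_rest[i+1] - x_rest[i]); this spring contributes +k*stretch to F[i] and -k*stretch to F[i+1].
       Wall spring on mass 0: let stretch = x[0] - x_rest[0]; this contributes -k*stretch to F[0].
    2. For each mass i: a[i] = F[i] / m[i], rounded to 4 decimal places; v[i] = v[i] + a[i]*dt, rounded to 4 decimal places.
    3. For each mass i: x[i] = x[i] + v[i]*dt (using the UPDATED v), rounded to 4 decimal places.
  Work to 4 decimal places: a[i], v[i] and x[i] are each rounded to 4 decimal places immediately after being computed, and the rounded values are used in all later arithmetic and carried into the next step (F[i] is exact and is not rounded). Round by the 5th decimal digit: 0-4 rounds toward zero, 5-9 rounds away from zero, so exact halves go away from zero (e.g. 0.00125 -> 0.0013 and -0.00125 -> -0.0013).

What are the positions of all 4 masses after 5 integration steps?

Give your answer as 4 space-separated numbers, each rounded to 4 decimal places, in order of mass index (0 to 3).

Answer: 3.0000 7.0000 4.0000 13.0000

Derivation:
Step 0: x=[1.0000 8.0000 10.0000 13.0000] v=[0.0000 -2.0000 0.0000 0.0000]
Step 1: x=[7.0000 2.0000 11.0000 13.0000] v=[12.0000 -12.0000 2.0000 0.0000]
Step 2: x=[1.0000 10.0000 5.0000 14.0000] v=[-12.0000 16.0000 -12.0000 2.0000]
Step 3: x=[3.0000 4.0000 13.0000 9.0000] v=[4.0000 -12.0000 16.0000 -10.0000]
Step 4: x=[3.0000 6.0000 8.0000 11.0000] v=[0.0000 4.0000 -10.0000 4.0000]
Step 5: x=[3.0000 7.0000 4.0000 13.0000] v=[0.0000 2.0000 -8.0000 4.0000]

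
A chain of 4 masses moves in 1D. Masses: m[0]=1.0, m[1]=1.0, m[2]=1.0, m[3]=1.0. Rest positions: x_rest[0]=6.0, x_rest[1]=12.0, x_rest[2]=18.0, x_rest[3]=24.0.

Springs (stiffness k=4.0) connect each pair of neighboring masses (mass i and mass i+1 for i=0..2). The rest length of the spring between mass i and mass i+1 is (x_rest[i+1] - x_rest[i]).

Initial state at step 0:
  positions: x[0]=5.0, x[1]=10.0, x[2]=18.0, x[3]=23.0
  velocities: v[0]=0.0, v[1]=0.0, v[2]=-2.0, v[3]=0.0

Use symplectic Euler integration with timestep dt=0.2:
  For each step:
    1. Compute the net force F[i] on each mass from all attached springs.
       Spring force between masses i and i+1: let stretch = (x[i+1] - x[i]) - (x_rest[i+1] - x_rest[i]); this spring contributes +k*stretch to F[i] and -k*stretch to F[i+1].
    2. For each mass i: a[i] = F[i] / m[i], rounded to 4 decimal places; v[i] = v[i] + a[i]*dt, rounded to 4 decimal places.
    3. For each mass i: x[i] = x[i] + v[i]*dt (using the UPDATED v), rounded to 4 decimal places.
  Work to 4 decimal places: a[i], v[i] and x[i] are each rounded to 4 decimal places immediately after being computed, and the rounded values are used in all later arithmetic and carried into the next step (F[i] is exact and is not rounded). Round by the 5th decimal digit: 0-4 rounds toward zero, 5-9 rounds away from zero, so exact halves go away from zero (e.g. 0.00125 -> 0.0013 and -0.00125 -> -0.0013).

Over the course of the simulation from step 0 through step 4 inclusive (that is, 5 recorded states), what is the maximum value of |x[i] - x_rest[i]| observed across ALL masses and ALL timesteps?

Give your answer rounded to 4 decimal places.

Step 0: x=[5.0000 10.0000 18.0000 23.0000] v=[0.0000 0.0000 -2.0000 0.0000]
Step 1: x=[4.8400 10.4800 17.1200 23.1600] v=[-0.8000 2.4000 -4.4000 0.8000]
Step 2: x=[4.6224 11.1200 16.1440 23.3136] v=[-1.0880 3.2000 -4.8800 0.7680]
Step 3: x=[4.4844 11.5242 15.5113 23.2801] v=[-0.6899 2.0211 -3.1635 -0.1677]
Step 4: x=[4.5128 11.4400 15.4837 22.9636] v=[0.1419 -0.4211 -0.1381 -1.5827]
Max displacement = 2.5163

Answer: 2.5163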